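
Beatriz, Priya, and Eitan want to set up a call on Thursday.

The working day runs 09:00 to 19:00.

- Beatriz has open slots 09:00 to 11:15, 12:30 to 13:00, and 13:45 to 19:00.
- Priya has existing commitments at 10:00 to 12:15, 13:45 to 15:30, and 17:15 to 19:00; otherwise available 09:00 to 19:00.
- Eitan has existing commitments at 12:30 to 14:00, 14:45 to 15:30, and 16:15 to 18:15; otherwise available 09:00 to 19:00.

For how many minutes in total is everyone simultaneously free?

105 minutes

Priya free within 09:00–19:00: 09:00–10:00, 12:15–13:45, 15:30–17:15.
Eitan free within 09:00–19:00: 09:00–12:30, 14:00–14:45, 15:30–16:15, 18:15–19:00.
Beatriz ∩ Priya: 09:00–10:00, 12:30–13:00, 15:30–17:15.
Beatriz ∩ Priya ∩ Eitan: 09:00–10:00, 15:30–16:15.
Total common minutes: 60 + 45 = 105.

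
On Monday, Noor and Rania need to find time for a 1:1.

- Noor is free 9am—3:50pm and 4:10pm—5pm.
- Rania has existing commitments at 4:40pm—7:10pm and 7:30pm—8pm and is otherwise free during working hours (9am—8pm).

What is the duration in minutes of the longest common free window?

Rania free within 09:00–20:00: 09:00–16:40, 19:10–19:30.
Noor ∩ Rania: 09:00–15:50, 16:10–16:40.
Common window lengths: 410, 30 min; longest is 410.

410 minutes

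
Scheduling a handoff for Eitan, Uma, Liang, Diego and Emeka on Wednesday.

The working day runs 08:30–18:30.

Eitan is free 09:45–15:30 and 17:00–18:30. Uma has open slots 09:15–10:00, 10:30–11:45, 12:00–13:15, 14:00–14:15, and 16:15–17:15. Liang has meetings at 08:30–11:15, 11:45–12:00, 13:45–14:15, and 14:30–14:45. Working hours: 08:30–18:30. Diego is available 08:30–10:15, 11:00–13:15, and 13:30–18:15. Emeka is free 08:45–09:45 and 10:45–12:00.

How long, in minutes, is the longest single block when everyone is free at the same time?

Liang free within 08:30–18:30: 11:15–11:45, 12:00–13:45, 14:15–14:30, 14:45–18:30.
Eitan ∩ Uma: 09:45–10:00, 10:30–11:45, 12:00–13:15, 14:00–14:15, 17:00–17:15.
Eitan ∩ Uma ∩ Liang: 11:15–11:45, 12:00–13:15, 17:00–17:15.
Eitan ∩ Uma ∩ Liang ∩ Diego: 11:15–11:45, 12:00–13:15, 17:00–17:15.
Eitan ∩ Uma ∩ Liang ∩ Diego ∩ Emeka: 11:15–11:45.
Single common window of 30 minutes.

30 minutes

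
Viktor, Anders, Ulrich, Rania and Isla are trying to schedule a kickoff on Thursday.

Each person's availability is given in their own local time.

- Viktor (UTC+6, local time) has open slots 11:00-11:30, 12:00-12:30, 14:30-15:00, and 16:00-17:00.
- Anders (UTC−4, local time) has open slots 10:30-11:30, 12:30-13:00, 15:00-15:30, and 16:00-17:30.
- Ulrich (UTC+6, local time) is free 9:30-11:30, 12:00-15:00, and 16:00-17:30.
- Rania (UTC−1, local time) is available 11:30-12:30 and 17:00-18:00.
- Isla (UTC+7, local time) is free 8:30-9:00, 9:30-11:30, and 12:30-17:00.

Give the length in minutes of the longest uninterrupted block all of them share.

0 minutes

Viktor → UTC: 05:00–05:30, 06:00–06:30, 08:30–09:00, 10:00–11:00.
Anders → UTC: 14:30–15:30, 16:30–17:00, 19:00–19:30, 20:00–21:30.
Ulrich → UTC: 03:30–05:30, 06:00–09:00, 10:00–11:30.
Rania → UTC: 12:30–13:30, 18:00–19:00.
Isla → UTC: 01:30–02:00, 02:30–04:30, 05:30–10:00.
Viktor ∩ Anders: (none).
Viktor ∩ Anders ∩ Ulrich: (none).
Viktor ∩ Anders ∩ Ulrich ∩ Rania: (none).
Viktor ∩ Anders ∩ Ulrich ∩ Rania ∩ Isla: (none).
No common window.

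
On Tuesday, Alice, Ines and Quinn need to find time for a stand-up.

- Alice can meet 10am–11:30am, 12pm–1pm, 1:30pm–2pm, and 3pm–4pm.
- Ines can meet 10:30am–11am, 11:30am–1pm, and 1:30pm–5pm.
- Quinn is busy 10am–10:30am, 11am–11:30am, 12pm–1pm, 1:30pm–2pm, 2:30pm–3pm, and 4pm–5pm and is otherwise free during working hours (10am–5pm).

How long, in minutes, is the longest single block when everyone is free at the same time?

Quinn free within 10:00–17:00: 10:30–11:00, 11:30–12:00, 13:00–13:30, 14:00–14:30, 15:00–16:00.
Alice ∩ Ines: 10:30–11:00, 12:00–13:00, 13:30–14:00, 15:00–16:00.
Alice ∩ Ines ∩ Quinn: 10:30–11:00, 15:00–16:00.
Common window lengths: 30, 60 min; longest is 60.

60 minutes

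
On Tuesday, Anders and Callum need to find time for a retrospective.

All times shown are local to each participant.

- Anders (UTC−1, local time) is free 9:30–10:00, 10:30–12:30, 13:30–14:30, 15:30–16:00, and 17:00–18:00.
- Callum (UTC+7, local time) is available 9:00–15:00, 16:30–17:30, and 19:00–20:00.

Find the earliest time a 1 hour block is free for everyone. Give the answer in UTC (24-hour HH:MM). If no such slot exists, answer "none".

Anders → UTC: 10:30–11:00, 11:30–13:30, 14:30–15:30, 16:30–17:00, 18:00–19:00.
Callum → UTC: 02:00–08:00, 09:30–10:30, 12:00–13:00.
Anders ∩ Callum: 12:00–13:00.
Windows ≥ 60 min: 12:00–13:00.
Earliest such window starts at 12:00.

12:00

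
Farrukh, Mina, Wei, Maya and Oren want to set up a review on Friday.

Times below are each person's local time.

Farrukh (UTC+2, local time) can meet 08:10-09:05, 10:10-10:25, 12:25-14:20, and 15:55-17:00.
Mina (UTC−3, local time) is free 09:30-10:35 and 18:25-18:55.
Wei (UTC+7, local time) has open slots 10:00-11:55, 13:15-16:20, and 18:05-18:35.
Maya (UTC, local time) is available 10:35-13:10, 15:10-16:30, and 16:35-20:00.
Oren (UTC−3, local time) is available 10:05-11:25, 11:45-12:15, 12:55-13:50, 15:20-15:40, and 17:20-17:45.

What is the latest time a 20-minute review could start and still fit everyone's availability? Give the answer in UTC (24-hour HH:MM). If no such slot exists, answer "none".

Farrukh → UTC: 06:10–07:05, 08:10–08:25, 10:25–12:20, 13:55–15:00.
Mina → UTC: 12:30–13:35, 21:25–21:55.
Wei → UTC: 03:00–04:55, 06:15–09:20, 11:05–11:35.
Maya → UTC: 10:35–13:10, 15:10–16:30, 16:35–20:00.
Oren → UTC: 13:05–14:25, 14:45–15:15, 15:55–16:50, 18:20–18:40, 20:20–20:45.
Farrukh ∩ Mina: (none).
Farrukh ∩ Mina ∩ Wei: (none).
Farrukh ∩ Mina ∩ Wei ∩ Maya: (none).
Farrukh ∩ Mina ∩ Wei ∩ Maya ∩ Oren: (none).
Windows ≥ 20 min: (none).

none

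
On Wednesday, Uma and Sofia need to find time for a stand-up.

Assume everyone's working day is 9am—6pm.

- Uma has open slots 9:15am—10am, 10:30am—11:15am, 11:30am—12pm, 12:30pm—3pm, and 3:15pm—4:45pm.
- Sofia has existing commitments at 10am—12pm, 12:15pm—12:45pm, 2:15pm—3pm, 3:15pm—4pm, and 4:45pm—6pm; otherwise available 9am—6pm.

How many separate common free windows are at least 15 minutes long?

Sofia free within 09:00–18:00: 09:00–10:00, 12:00–12:15, 12:45–14:15, 15:00–15:15, 16:00–16:45.
Uma ∩ Sofia: 09:15–10:00, 12:45–14:15, 16:00–16:45.
Windows ≥ 15 min: 09:15–10:00, 12:45–14:15, 16:00–16:45.
That's 3 windows.

3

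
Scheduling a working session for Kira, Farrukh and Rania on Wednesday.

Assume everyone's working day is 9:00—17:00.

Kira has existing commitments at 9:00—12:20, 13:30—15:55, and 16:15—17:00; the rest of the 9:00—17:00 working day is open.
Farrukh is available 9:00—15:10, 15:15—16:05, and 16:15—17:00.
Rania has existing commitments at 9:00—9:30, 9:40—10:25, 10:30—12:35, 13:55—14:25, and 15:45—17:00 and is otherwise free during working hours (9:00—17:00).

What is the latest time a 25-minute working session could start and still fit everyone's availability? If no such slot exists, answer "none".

13:05

Kira free within 09:00–17:00: 12:20–13:30, 15:55–16:15.
Rania free within 09:00–17:00: 09:30–09:40, 10:25–10:30, 12:35–13:55, 14:25–15:45.
Kira ∩ Farrukh: 12:20–13:30, 15:55–16:05.
Kira ∩ Farrukh ∩ Rania: 12:35–13:30.
Windows ≥ 25 min: 12:35–13:30.
Latest start in the last window 12:35–13:30 is 13:30 − 25 min = 13:05.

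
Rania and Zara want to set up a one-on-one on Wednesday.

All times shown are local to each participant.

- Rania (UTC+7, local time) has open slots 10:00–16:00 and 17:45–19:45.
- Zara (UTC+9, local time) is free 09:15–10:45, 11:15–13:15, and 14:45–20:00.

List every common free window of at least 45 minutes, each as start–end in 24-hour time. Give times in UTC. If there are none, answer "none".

03:00–04:15, 05:45–09:00

Rania → UTC: 03:00–09:00, 10:45–12:45.
Zara → UTC: 00:15–01:45, 02:15–04:15, 05:45–11:00.
Rania ∩ Zara: 03:00–04:15, 05:45–09:00, 10:45–11:00.
Windows ≥ 45 min: 03:00–04:15, 05:45–09:00.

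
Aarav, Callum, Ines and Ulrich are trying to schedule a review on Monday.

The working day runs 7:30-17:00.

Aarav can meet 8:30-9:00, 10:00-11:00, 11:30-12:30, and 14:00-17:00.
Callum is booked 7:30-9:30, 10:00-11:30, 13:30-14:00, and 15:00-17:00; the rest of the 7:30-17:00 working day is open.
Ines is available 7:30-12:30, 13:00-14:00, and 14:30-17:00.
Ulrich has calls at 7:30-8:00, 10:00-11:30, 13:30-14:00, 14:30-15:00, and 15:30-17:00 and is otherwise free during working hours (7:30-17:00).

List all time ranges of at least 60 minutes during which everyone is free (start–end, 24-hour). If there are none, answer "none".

11:30–12:30

Callum free within 07:30–17:00: 09:30–10:00, 11:30–13:30, 14:00–15:00.
Ulrich free within 07:30–17:00: 08:00–10:00, 11:30–13:30, 14:00–14:30, 15:00–15:30.
Aarav ∩ Callum: 11:30–12:30, 14:00–15:00.
Aarav ∩ Callum ∩ Ines: 11:30–12:30, 14:30–15:00.
Aarav ∩ Callum ∩ Ines ∩ Ulrich: 11:30–12:30.
Windows ≥ 60 min: 11:30–12:30.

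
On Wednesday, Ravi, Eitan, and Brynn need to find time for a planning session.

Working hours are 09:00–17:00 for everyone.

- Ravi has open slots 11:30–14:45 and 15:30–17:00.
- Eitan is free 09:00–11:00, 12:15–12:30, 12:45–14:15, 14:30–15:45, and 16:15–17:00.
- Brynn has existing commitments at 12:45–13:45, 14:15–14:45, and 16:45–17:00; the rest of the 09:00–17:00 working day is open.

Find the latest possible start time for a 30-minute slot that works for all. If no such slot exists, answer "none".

16:15

Brynn free within 09:00–17:00: 09:00–12:45, 13:45–14:15, 14:45–16:45.
Ravi ∩ Eitan: 12:15–12:30, 12:45–14:15, 14:30–14:45, 15:30–15:45, 16:15–17:00.
Ravi ∩ Eitan ∩ Brynn: 12:15–12:30, 13:45–14:15, 15:30–15:45, 16:15–16:45.
Windows ≥ 30 min: 13:45–14:15, 16:15–16:45.
Latest start in the last window 16:15–16:45 is 16:45 − 30 min = 16:15.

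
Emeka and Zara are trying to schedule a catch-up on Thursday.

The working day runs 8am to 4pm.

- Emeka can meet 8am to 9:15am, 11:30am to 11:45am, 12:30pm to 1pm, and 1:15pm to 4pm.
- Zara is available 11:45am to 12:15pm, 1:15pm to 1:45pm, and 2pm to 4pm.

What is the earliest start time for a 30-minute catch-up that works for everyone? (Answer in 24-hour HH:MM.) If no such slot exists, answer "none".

13:15

Emeka ∩ Zara: 13:15–13:45, 14:00–16:00.
Windows ≥ 30 min: 13:15–13:45, 14:00–16:00.
Earliest such window starts at 13:15.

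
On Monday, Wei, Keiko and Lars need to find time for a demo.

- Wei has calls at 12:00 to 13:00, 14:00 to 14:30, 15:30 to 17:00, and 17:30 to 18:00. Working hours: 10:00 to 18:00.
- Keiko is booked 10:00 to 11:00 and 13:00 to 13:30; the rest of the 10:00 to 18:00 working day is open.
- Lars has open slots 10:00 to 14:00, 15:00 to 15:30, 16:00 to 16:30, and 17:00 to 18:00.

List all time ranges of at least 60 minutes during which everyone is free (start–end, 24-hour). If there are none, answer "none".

Wei free within 10:00–18:00: 10:00–12:00, 13:00–14:00, 14:30–15:30, 17:00–17:30.
Keiko free within 10:00–18:00: 11:00–13:00, 13:30–18:00.
Wei ∩ Keiko: 11:00–12:00, 13:30–14:00, 14:30–15:30, 17:00–17:30.
Wei ∩ Keiko ∩ Lars: 11:00–12:00, 13:30–14:00, 15:00–15:30, 17:00–17:30.
Windows ≥ 60 min: 11:00–12:00.

11:00–12:00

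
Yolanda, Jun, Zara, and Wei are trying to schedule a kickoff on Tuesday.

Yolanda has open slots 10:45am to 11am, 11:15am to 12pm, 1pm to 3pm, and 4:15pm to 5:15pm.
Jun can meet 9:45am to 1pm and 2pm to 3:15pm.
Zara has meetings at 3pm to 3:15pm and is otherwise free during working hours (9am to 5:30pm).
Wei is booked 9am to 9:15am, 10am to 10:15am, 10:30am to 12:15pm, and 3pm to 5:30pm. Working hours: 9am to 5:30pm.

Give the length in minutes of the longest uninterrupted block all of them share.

60 minutes

Zara free within 09:00–17:30: 09:00–15:00, 15:15–17:30.
Wei free within 09:00–17:30: 09:15–10:00, 10:15–10:30, 12:15–15:00.
Yolanda ∩ Jun: 10:45–11:00, 11:15–12:00, 14:00–15:00.
Yolanda ∩ Jun ∩ Zara: 10:45–11:00, 11:15–12:00, 14:00–15:00.
Yolanda ∩ Jun ∩ Zara ∩ Wei: 14:00–15:00.
Single common window of 60 minutes.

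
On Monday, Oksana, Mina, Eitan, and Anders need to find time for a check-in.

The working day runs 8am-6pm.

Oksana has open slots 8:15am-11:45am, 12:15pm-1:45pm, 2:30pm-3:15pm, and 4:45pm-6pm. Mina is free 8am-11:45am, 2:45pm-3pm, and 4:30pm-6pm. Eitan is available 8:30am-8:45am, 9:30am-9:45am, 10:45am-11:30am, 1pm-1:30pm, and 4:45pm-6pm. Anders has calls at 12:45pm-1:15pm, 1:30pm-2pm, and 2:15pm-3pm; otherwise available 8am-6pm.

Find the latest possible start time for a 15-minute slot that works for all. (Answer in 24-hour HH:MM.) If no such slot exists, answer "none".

Anders free within 08:00–18:00: 08:00–12:45, 13:15–13:30, 14:00–14:15, 15:00–18:00.
Oksana ∩ Mina: 08:15–11:45, 14:45–15:00, 16:45–18:00.
Oksana ∩ Mina ∩ Eitan: 08:30–08:45, 09:30–09:45, 10:45–11:30, 16:45–18:00.
Oksana ∩ Mina ∩ Eitan ∩ Anders: 08:30–08:45, 09:30–09:45, 10:45–11:30, 16:45–18:00.
Windows ≥ 15 min: 08:30–08:45, 09:30–09:45, 10:45–11:30, 16:45–18:00.
Latest start in the last window 16:45–18:00 is 18:00 − 15 min = 17:45.

17:45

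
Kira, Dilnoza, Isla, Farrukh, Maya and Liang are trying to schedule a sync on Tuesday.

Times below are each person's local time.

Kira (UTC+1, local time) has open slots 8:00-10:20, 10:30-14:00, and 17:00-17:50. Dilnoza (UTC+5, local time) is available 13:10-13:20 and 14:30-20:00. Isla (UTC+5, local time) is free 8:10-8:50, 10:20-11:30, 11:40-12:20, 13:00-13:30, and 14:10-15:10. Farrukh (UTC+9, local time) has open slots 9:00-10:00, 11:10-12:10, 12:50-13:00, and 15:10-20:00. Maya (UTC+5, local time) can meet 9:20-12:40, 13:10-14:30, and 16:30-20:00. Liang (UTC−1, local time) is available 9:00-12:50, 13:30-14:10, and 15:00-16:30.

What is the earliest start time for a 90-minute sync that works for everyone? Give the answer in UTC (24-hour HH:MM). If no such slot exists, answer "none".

none

Kira → UTC: 07:00–09:20, 09:30–13:00, 16:00–16:50.
Dilnoza → UTC: 08:10–08:20, 09:30–15:00.
Isla → UTC: 03:10–03:50, 05:20–06:30, 06:40–07:20, 08:00–08:30, 09:10–10:10.
Farrukh → UTC: 00:00–01:00, 02:10–03:10, 03:50–04:00, 06:10–11:00.
Maya → UTC: 04:20–07:40, 08:10–09:30, 11:30–15:00.
Liang → UTC: 10:00–13:50, 14:30–15:10, 16:00–17:30.
Kira ∩ Dilnoza: 08:10–08:20, 09:30–13:00.
Kira ∩ Dilnoza ∩ Isla: 08:10–08:20, 09:30–10:10.
Kira ∩ Dilnoza ∩ Isla ∩ Farrukh: 08:10–08:20, 09:30–10:10.
Kira ∩ Dilnoza ∩ Isla ∩ Farrukh ∩ Maya: 08:10–08:20.
Kira ∩ Dilnoza ∩ Isla ∩ Farrukh ∩ Maya ∩ Liang: (none).
Windows ≥ 90 min: (none).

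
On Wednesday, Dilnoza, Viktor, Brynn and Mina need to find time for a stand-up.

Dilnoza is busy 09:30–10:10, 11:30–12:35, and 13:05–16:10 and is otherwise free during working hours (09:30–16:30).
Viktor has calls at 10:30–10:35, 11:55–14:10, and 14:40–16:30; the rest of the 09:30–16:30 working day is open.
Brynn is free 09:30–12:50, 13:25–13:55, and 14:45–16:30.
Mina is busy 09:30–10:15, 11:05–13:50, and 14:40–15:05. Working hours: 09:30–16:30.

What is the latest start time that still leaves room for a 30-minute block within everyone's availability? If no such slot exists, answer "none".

10:35

Dilnoza free within 09:30–16:30: 10:10–11:30, 12:35–13:05, 16:10–16:30.
Viktor free within 09:30–16:30: 09:30–10:30, 10:35–11:55, 14:10–14:40.
Mina free within 09:30–16:30: 10:15–11:05, 13:50–14:40, 15:05–16:30.
Dilnoza ∩ Viktor: 10:10–10:30, 10:35–11:30.
Dilnoza ∩ Viktor ∩ Brynn: 10:10–10:30, 10:35–11:30.
Dilnoza ∩ Viktor ∩ Brynn ∩ Mina: 10:15–10:30, 10:35–11:05.
Windows ≥ 30 min: 10:35–11:05.
Latest start in the last window 10:35–11:05 is 11:05 − 30 min = 10:35.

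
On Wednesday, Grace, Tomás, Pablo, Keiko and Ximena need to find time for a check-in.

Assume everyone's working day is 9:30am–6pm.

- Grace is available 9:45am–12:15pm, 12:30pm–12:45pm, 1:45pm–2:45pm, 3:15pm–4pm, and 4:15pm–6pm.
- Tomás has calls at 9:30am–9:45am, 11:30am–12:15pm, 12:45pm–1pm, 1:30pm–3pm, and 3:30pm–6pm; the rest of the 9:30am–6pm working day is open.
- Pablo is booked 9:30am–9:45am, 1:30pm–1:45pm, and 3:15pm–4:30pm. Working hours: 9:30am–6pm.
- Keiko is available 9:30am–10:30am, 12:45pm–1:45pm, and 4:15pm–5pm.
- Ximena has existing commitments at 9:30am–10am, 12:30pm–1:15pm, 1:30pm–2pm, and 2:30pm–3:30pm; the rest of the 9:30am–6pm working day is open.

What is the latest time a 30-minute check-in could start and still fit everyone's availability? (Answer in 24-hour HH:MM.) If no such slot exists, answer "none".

10:00

Tomás free within 09:30–18:00: 09:45–11:30, 12:15–12:45, 13:00–13:30, 15:00–15:30.
Pablo free within 09:30–18:00: 09:45–13:30, 13:45–15:15, 16:30–18:00.
Ximena free within 09:30–18:00: 10:00–12:30, 13:15–13:30, 14:00–14:30, 15:30–18:00.
Grace ∩ Tomás: 09:45–11:30, 12:30–12:45, 15:15–15:30.
Grace ∩ Tomás ∩ Pablo: 09:45–11:30, 12:30–12:45.
Grace ∩ Tomás ∩ Pablo ∩ Keiko: 09:45–10:30.
Grace ∩ Tomás ∩ Pablo ∩ Keiko ∩ Ximena: 10:00–10:30.
Windows ≥ 30 min: 10:00–10:30.
Latest start in the last window 10:00–10:30 is 10:30 − 30 min = 10:00.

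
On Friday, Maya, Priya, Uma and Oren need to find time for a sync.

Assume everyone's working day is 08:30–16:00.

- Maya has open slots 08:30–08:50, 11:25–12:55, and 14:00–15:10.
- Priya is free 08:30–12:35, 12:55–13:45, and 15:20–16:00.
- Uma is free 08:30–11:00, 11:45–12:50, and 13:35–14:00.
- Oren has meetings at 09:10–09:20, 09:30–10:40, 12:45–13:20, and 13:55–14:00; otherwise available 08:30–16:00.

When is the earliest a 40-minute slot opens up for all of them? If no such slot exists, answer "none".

Oren free within 08:30–16:00: 08:30–09:10, 09:20–09:30, 10:40–12:45, 13:20–13:55, 14:00–16:00.
Maya ∩ Priya: 08:30–08:50, 11:25–12:35.
Maya ∩ Priya ∩ Uma: 08:30–08:50, 11:45–12:35.
Maya ∩ Priya ∩ Uma ∩ Oren: 08:30–08:50, 11:45–12:35.
Windows ≥ 40 min: 11:45–12:35.
Earliest such window starts at 11:45.

11:45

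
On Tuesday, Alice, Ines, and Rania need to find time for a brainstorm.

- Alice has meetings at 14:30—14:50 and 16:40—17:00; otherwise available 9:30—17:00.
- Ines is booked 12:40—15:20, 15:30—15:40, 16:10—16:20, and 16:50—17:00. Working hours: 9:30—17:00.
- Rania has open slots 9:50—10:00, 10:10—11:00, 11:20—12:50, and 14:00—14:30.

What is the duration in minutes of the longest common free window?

80 minutes

Alice free within 09:30–17:00: 09:30–14:30, 14:50–16:40.
Ines free within 09:30–17:00: 09:30–12:40, 15:20–15:30, 15:40–16:10, 16:20–16:50.
Alice ∩ Ines: 09:30–12:40, 15:20–15:30, 15:40–16:10, 16:20–16:40.
Alice ∩ Ines ∩ Rania: 09:50–10:00, 10:10–11:00, 11:20–12:40.
Common window lengths: 10, 50, 80 min; longest is 80.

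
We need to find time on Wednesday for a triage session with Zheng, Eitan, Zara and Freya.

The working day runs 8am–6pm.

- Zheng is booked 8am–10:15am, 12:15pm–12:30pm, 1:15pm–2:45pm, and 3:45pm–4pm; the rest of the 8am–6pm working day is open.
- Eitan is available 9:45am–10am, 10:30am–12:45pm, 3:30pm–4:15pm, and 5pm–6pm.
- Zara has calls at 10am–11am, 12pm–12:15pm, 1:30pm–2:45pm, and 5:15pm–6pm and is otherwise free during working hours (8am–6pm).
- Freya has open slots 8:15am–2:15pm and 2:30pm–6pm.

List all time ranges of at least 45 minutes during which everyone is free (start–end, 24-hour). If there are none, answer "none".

Zheng free within 08:00–18:00: 10:15–12:15, 12:30–13:15, 14:45–15:45, 16:00–18:00.
Zara free within 08:00–18:00: 08:00–10:00, 11:00–12:00, 12:15–13:30, 14:45–17:15.
Zheng ∩ Eitan: 10:30–12:15, 12:30–12:45, 15:30–15:45, 16:00–16:15, 17:00–18:00.
Zheng ∩ Eitan ∩ Zara: 11:00–12:00, 12:30–12:45, 15:30–15:45, 16:00–16:15, 17:00–17:15.
Zheng ∩ Eitan ∩ Zara ∩ Freya: 11:00–12:00, 12:30–12:45, 15:30–15:45, 16:00–16:15, 17:00–17:15.
Windows ≥ 45 min: 11:00–12:00.

11:00–12:00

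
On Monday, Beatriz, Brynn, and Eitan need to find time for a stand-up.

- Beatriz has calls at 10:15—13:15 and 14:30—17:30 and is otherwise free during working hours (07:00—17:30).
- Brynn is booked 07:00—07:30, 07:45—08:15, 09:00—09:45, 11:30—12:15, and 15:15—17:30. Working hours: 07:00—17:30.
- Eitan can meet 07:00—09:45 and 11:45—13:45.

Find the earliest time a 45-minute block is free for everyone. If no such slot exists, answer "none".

Beatriz free within 07:00–17:30: 07:00–10:15, 13:15–14:30.
Brynn free within 07:00–17:30: 07:30–07:45, 08:15–09:00, 09:45–11:30, 12:15–15:15.
Beatriz ∩ Brynn: 07:30–07:45, 08:15–09:00, 09:45–10:15, 13:15–14:30.
Beatriz ∩ Brynn ∩ Eitan: 07:30–07:45, 08:15–09:00, 13:15–13:45.
Windows ≥ 45 min: 08:15–09:00.
Earliest such window starts at 08:15.

08:15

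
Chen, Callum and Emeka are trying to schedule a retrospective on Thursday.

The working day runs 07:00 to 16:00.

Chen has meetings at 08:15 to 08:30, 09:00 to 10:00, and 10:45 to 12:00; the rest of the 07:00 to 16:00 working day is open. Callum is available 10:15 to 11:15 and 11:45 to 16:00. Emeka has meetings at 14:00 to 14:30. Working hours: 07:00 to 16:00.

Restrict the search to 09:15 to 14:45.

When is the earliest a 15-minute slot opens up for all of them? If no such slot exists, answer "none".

Chen free within 07:00–16:00: 07:00–08:15, 08:30–09:00, 10:00–10:45, 12:00–16:00.
Emeka free within 07:00–16:00: 07:00–14:00, 14:30–16:00.
Chen ∩ Callum: 10:15–10:45, 12:00–16:00.
Chen ∩ Callum ∩ Emeka: 10:15–10:45, 12:00–14:00, 14:30–16:00.
Restricted to 09:15–14:45: 10:15–10:45, 12:00–14:00, 14:30–14:45.
Windows ≥ 15 min: 10:15–10:45, 12:00–14:00, 14:30–14:45.
Earliest such window starts at 10:15.

10:15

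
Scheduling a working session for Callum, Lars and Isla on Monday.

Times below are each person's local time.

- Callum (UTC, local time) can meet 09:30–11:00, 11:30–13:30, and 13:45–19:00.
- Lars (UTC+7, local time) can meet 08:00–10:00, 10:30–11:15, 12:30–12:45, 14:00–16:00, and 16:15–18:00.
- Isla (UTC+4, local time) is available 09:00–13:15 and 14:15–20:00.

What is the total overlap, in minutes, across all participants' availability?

Callum → UTC: 09:30–11:00, 11:30–13:30, 13:45–19:00.
Lars → UTC: 01:00–03:00, 03:30–04:15, 05:30–05:45, 07:00–09:00, 09:15–11:00.
Isla → UTC: 05:00–09:15, 10:15–16:00.
Callum ∩ Lars: 09:30–11:00.
Callum ∩ Lars ∩ Isla: 10:15–11:00.
Total common minutes: 45.

45 minutes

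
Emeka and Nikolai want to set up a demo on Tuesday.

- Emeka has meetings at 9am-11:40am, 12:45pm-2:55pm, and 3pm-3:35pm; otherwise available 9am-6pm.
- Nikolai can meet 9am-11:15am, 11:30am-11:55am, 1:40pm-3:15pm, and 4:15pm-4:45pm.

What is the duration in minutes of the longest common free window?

30 minutes

Emeka free within 09:00–18:00: 11:40–12:45, 14:55–15:00, 15:35–18:00.
Emeka ∩ Nikolai: 11:40–11:55, 14:55–15:00, 16:15–16:45.
Common window lengths: 15, 5, 30 min; longest is 30.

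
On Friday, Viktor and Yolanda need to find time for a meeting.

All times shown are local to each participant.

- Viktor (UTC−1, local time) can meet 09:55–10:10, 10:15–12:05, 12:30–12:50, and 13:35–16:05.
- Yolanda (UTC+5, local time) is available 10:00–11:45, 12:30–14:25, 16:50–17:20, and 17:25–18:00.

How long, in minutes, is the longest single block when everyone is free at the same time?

Viktor → UTC: 10:55–11:10, 11:15–13:05, 13:30–13:50, 14:35–17:05.
Yolanda → UTC: 05:00–06:45, 07:30–09:25, 11:50–12:20, 12:25–13:00.
Viktor ∩ Yolanda: 11:50–12:20, 12:25–13:00.
Common window lengths: 30, 35 min; longest is 35.

35 minutes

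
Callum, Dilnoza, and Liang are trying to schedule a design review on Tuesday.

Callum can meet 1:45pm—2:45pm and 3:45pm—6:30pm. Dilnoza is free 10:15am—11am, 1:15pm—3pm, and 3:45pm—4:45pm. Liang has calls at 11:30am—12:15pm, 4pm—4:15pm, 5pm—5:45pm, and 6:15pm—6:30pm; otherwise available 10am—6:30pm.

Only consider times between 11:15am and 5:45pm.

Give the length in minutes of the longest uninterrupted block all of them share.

60 minutes

Liang free within 10:00–18:30: 10:00–11:30, 12:15–16:00, 16:15–17:00, 17:45–18:15.
Callum ∩ Dilnoza: 13:45–14:45, 15:45–16:45.
Callum ∩ Dilnoza ∩ Liang: 13:45–14:45, 15:45–16:00, 16:15–16:45.
Restricted to 11:15–17:45: 13:45–14:45, 15:45–16:00, 16:15–16:45.
Common window lengths: 60, 15, 30 min; longest is 60.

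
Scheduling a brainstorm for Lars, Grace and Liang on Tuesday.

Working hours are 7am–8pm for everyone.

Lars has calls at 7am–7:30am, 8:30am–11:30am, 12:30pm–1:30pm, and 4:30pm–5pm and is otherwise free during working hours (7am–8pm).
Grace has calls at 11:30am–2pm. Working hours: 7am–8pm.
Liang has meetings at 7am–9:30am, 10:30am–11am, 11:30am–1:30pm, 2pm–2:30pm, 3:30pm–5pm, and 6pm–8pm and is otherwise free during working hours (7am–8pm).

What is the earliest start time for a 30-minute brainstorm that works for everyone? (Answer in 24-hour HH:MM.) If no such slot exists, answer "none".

14:30

Lars free within 07:00–20:00: 07:30–08:30, 11:30–12:30, 13:30–16:30, 17:00–20:00.
Grace free within 07:00–20:00: 07:00–11:30, 14:00–20:00.
Liang free within 07:00–20:00: 09:30–10:30, 11:00–11:30, 13:30–14:00, 14:30–15:30, 17:00–18:00.
Lars ∩ Grace: 07:30–08:30, 14:00–16:30, 17:00–20:00.
Lars ∩ Grace ∩ Liang: 14:30–15:30, 17:00–18:00.
Windows ≥ 30 min: 14:30–15:30, 17:00–18:00.
Earliest such window starts at 14:30.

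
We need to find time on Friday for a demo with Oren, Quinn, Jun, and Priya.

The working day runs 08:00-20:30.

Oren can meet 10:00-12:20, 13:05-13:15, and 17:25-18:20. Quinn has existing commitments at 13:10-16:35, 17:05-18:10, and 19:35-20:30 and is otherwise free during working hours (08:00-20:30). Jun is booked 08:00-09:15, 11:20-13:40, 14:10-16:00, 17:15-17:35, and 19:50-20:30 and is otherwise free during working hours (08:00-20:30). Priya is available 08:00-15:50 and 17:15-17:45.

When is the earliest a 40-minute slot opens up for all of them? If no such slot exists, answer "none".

10:00

Quinn free within 08:00–20:30: 08:00–13:10, 16:35–17:05, 18:10–19:35.
Jun free within 08:00–20:30: 09:15–11:20, 13:40–14:10, 16:00–17:15, 17:35–19:50.
Oren ∩ Quinn: 10:00–12:20, 13:05–13:10, 18:10–18:20.
Oren ∩ Quinn ∩ Jun: 10:00–11:20, 18:10–18:20.
Oren ∩ Quinn ∩ Jun ∩ Priya: 10:00–11:20.
Windows ≥ 40 min: 10:00–11:20.
Earliest such window starts at 10:00.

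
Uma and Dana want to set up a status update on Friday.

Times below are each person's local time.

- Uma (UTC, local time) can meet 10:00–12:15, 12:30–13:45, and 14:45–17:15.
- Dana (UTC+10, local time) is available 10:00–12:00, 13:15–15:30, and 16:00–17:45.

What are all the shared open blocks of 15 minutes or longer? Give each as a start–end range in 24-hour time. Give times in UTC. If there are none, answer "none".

none

Uma → UTC: 10:00–12:15, 12:30–13:45, 14:45–17:15.
Dana → UTC: 00:00–02:00, 03:15–05:30, 06:00–07:45.
Uma ∩ Dana: (none).
Windows ≥ 15 min: (none).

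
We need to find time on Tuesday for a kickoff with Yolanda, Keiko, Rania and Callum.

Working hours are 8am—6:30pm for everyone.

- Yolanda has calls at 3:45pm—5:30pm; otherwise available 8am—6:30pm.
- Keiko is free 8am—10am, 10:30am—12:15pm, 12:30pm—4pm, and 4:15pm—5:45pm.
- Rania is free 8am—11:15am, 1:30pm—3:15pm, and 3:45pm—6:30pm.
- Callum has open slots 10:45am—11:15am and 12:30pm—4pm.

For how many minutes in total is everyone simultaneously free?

135 minutes

Yolanda free within 08:00–18:30: 08:00–15:45, 17:30–18:30.
Yolanda ∩ Keiko: 08:00–10:00, 10:30–12:15, 12:30–15:45, 17:30–17:45.
Yolanda ∩ Keiko ∩ Rania: 08:00–10:00, 10:30–11:15, 13:30–15:15, 17:30–17:45.
Yolanda ∩ Keiko ∩ Rania ∩ Callum: 10:45–11:15, 13:30–15:15.
Total common minutes: 30 + 105 = 135.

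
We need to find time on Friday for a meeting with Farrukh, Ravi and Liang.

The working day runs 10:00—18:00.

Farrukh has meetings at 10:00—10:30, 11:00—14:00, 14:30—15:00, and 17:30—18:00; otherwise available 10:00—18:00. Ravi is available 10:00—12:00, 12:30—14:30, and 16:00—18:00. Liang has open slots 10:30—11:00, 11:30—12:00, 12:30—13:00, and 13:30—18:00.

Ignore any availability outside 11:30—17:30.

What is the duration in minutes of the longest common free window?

Farrukh free within 10:00–18:00: 10:30–11:00, 14:00–14:30, 15:00–17:30.
Farrukh ∩ Ravi: 10:30–11:00, 14:00–14:30, 16:00–17:30.
Farrukh ∩ Ravi ∩ Liang: 10:30–11:00, 14:00–14:30, 16:00–17:30.
Restricted to 11:30–17:30: 14:00–14:30, 16:00–17:30.
Common window lengths: 30, 90 min; longest is 90.

90 minutes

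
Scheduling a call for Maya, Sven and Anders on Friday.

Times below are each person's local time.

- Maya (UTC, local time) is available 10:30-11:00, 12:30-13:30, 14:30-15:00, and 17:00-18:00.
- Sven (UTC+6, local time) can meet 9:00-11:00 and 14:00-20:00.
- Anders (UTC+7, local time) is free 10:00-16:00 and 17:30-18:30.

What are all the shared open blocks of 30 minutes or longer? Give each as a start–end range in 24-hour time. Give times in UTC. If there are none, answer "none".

Maya → UTC: 10:30–11:00, 12:30–13:30, 14:30–15:00, 17:00–18:00.
Sven → UTC: 03:00–05:00, 08:00–14:00.
Anders → UTC: 03:00–09:00, 10:30–11:30.
Maya ∩ Sven: 10:30–11:00, 12:30–13:30.
Maya ∩ Sven ∩ Anders: 10:30–11:00.
Windows ≥ 30 min: 10:30–11:00.

10:30–11:00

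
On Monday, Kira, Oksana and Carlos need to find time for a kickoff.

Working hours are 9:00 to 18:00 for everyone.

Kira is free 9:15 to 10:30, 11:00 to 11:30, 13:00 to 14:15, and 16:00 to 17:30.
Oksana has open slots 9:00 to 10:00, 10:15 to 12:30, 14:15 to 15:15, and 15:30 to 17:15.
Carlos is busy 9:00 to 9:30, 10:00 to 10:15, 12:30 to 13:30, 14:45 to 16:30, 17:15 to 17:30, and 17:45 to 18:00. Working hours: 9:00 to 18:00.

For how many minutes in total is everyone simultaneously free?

120 minutes

Carlos free within 09:00–18:00: 09:30–10:00, 10:15–12:30, 13:30–14:45, 16:30–17:15, 17:30–17:45.
Kira ∩ Oksana: 09:15–10:00, 10:15–10:30, 11:00–11:30, 16:00–17:15.
Kira ∩ Oksana ∩ Carlos: 09:30–10:00, 10:15–10:30, 11:00–11:30, 16:30–17:15.
Total common minutes: 30 + 15 + 30 + 45 = 120.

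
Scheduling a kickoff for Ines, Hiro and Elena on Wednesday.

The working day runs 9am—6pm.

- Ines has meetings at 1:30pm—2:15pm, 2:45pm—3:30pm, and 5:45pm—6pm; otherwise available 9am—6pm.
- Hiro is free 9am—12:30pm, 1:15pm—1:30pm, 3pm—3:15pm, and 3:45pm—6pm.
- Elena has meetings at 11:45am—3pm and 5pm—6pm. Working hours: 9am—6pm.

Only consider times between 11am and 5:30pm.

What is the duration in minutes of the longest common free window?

Ines free within 09:00–18:00: 09:00–13:30, 14:15–14:45, 15:30–17:45.
Elena free within 09:00–18:00: 09:00–11:45, 15:00–17:00.
Ines ∩ Hiro: 09:00–12:30, 13:15–13:30, 15:45–17:45.
Ines ∩ Hiro ∩ Elena: 09:00–11:45, 15:45–17:00.
Restricted to 11:00–17:30: 11:00–11:45, 15:45–17:00.
Common window lengths: 45, 75 min; longest is 75.

75 minutes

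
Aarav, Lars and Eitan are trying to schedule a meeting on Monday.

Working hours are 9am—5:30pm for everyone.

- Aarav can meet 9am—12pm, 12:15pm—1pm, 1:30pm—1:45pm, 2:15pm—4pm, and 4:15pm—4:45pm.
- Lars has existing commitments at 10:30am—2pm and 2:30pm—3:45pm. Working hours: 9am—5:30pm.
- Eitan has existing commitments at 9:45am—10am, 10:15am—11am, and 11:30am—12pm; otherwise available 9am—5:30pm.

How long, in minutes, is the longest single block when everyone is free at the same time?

Lars free within 09:00–17:30: 09:00–10:30, 14:00–14:30, 15:45–17:30.
Eitan free within 09:00–17:30: 09:00–09:45, 10:00–10:15, 11:00–11:30, 12:00–17:30.
Aarav ∩ Lars: 09:00–10:30, 14:15–14:30, 15:45–16:00, 16:15–16:45.
Aarav ∩ Lars ∩ Eitan: 09:00–09:45, 10:00–10:15, 14:15–14:30, 15:45–16:00, 16:15–16:45.
Common window lengths: 45, 15, 15, 15, 30 min; longest is 45.

45 minutes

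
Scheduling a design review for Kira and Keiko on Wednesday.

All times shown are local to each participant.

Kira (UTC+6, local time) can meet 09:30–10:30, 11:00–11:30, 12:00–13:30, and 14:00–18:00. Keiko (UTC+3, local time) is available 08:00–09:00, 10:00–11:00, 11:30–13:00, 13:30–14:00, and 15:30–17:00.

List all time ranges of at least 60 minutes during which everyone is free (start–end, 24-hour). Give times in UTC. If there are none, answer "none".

08:30–10:00

Kira → UTC: 03:30–04:30, 05:00–05:30, 06:00–07:30, 08:00–12:00.
Keiko → UTC: 05:00–06:00, 07:00–08:00, 08:30–10:00, 10:30–11:00, 12:30–14:00.
Kira ∩ Keiko: 05:00–05:30, 07:00–07:30, 08:30–10:00, 10:30–11:00.
Windows ≥ 60 min: 08:30–10:00.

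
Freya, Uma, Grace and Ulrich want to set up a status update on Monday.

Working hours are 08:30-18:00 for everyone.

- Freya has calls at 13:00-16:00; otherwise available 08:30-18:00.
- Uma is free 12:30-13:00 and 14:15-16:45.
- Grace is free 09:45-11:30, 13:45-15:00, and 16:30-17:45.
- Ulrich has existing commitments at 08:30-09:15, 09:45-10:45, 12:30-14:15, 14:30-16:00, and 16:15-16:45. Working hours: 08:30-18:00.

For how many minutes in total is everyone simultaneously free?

Freya free within 08:30–18:00: 08:30–13:00, 16:00–18:00.
Ulrich free within 08:30–18:00: 09:15–09:45, 10:45–12:30, 14:15–14:30, 16:00–16:15, 16:45–18:00.
Freya ∩ Uma: 12:30–13:00, 16:00–16:45.
Freya ∩ Uma ∩ Grace: 16:30–16:45.
Freya ∩ Uma ∩ Grace ∩ Ulrich: (none).
Total common minutes: 0.

0 minutes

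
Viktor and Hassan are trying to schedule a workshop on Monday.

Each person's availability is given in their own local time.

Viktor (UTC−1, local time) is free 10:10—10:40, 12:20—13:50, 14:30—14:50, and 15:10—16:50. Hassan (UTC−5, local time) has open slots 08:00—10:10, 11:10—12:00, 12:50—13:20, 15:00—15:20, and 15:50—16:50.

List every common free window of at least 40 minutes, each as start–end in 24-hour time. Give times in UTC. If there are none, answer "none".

13:20–14:50, 16:10–17:00

Viktor → UTC: 11:10–11:40, 13:20–14:50, 15:30–15:50, 16:10–17:50.
Hassan → UTC: 13:00–15:10, 16:10–17:00, 17:50–18:20, 20:00–20:20, 20:50–21:50.
Viktor ∩ Hassan: 13:20–14:50, 16:10–17:00.
Windows ≥ 40 min: 13:20–14:50, 16:10–17:00.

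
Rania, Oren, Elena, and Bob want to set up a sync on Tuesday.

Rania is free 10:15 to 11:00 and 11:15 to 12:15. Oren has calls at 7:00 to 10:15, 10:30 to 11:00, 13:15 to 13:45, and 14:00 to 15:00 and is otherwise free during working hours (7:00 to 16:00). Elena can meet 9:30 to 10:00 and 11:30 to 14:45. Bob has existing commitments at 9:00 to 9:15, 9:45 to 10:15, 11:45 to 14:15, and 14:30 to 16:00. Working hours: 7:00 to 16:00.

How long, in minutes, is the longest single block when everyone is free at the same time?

15 minutes

Oren free within 07:00–16:00: 10:15–10:30, 11:00–13:15, 13:45–14:00, 15:00–16:00.
Bob free within 07:00–16:00: 07:00–09:00, 09:15–09:45, 10:15–11:45, 14:15–14:30.
Rania ∩ Oren: 10:15–10:30, 11:15–12:15.
Rania ∩ Oren ∩ Elena: 11:30–12:15.
Rania ∩ Oren ∩ Elena ∩ Bob: 11:30–11:45.
Single common window of 15 minutes.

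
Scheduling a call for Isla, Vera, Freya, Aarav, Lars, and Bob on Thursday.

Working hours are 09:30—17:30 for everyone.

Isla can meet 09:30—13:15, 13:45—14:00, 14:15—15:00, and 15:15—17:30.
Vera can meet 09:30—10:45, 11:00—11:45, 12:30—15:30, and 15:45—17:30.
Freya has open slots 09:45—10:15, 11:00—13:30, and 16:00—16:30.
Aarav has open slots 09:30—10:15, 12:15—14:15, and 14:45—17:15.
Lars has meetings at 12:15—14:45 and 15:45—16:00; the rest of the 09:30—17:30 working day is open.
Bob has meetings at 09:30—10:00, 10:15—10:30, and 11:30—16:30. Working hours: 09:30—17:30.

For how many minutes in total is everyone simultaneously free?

Lars free within 09:30–17:30: 09:30–12:15, 14:45–15:45, 16:00–17:30.
Bob free within 09:30–17:30: 10:00–10:15, 10:30–11:30, 16:30–17:30.
Isla ∩ Vera: 09:30–10:45, 11:00–11:45, 12:30–13:15, 13:45–14:00, 14:15–15:00, 15:15–15:30, 15:45–17:30.
Isla ∩ Vera ∩ Freya: 09:45–10:15, 11:00–11:45, 12:30–13:15, 16:00–16:30.
Isla ∩ Vera ∩ Freya ∩ Aarav: 09:45–10:15, 12:30–13:15, 16:00–16:30.
Isla ∩ Vera ∩ Freya ∩ Aarav ∩ Lars: 09:45–10:15, 16:00–16:30.
Isla ∩ Vera ∩ Freya ∩ Aarav ∩ Lars ∩ Bob: 10:00–10:15.
Total common minutes: 15.

15 minutes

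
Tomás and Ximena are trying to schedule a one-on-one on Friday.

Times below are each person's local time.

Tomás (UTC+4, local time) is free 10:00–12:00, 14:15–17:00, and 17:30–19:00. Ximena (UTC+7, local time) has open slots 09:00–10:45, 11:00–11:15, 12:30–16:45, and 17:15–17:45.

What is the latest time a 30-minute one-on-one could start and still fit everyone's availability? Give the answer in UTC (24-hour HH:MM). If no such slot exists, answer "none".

10:15

Tomás → UTC: 06:00–08:00, 10:15–13:00, 13:30–15:00.
Ximena → UTC: 02:00–03:45, 04:00–04:15, 05:30–09:45, 10:15–10:45.
Tomás ∩ Ximena: 06:00–08:00, 10:15–10:45.
Windows ≥ 30 min: 06:00–08:00, 10:15–10:45.
Latest start in the last window 10:15–10:45 is 10:45 − 30 min = 10:15.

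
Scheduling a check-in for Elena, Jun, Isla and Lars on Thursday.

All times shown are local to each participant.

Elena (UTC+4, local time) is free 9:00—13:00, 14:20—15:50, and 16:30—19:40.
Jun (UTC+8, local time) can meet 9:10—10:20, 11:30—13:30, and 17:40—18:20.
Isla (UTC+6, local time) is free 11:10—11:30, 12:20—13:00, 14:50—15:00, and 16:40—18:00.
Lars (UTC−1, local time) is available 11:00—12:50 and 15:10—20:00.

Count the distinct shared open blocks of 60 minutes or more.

Elena → UTC: 05:00–09:00, 10:20–11:50, 12:30–15:40.
Jun → UTC: 01:10–02:20, 03:30–05:30, 09:40–10:20.
Isla → UTC: 05:10–05:30, 06:20–07:00, 08:50–09:00, 10:40–12:00.
Lars → UTC: 12:00–13:50, 16:10–21:00.
Elena ∩ Jun: 05:00–05:30.
Elena ∩ Jun ∩ Isla: 05:10–05:30.
Elena ∩ Jun ∩ Isla ∩ Lars: (none).
Windows ≥ 60 min: (none).
That's 0 windows.

0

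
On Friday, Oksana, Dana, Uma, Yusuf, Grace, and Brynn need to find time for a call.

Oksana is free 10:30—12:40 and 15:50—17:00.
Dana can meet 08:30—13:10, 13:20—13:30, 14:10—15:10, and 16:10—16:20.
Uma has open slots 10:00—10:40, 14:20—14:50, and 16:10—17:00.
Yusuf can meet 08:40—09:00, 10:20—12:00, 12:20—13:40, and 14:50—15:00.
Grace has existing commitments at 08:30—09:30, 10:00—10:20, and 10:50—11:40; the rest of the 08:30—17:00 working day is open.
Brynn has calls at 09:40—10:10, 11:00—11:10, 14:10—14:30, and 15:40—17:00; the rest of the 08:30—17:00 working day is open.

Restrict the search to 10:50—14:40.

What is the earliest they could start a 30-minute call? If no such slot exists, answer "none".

Grace free within 08:30–17:00: 09:30–10:00, 10:20–10:50, 11:40–17:00.
Brynn free within 08:30–17:00: 08:30–09:40, 10:10–11:00, 11:10–14:10, 14:30–15:40.
Oksana ∩ Dana: 10:30–12:40, 16:10–16:20.
Oksana ∩ Dana ∩ Uma: 10:30–10:40, 16:10–16:20.
Oksana ∩ Dana ∩ Uma ∩ Yusuf: 10:30–10:40.
Oksana ∩ Dana ∩ Uma ∩ Yusuf ∩ Grace: 10:30–10:40.
Oksana ∩ Dana ∩ Uma ∩ Yusuf ∩ Grace ∩ Brynn: 10:30–10:40.
Restricted to 10:50–14:40: (none).
Windows ≥ 30 min: (none).

none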